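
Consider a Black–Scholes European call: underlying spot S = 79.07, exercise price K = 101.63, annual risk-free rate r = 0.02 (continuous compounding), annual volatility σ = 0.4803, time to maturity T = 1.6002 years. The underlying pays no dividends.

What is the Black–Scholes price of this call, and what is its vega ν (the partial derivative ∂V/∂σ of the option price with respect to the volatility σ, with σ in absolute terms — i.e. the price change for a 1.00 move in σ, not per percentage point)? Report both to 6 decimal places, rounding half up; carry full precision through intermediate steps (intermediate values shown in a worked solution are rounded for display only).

price = 12.819553
ν = 39.839302

σ√T = 0.4803·√1.6002 = 0.607575
d₁ = (ln(S/K) + (r+σ²/2)T) / (σ√T) = (ln(79.07/101.63) + (0.02+0.4803²/2)·1.6002) / 0.607575 = (-0.251005 + 0.216578) / 0.607575 = -0.056664
d₂ = d₁ − σ√T = -0.056664 − 0.607575 = -0.664239
e^{−rT} = e^{−0.02·1.6002} = 0.968503
N(d₁) = 0.477406,  N(d₂) = 0.253269
Call price V = S·N(d₁) − K·e^{−rT}·N(d₂) = 37.748522 − 24.928969 = 12.819553
φ(d₁) = (1/√(2π))·e^{−d₁²/2} = 0.398302
ν = S·φ(d₁)·√T = 39.839302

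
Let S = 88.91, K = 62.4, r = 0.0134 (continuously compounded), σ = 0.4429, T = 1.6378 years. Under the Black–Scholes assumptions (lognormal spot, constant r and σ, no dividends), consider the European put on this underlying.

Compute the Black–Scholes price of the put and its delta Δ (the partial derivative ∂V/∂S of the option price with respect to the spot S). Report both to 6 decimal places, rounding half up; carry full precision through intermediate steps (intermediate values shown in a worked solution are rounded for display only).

price = 6.205527
Δ = -0.171876

σ√T = 0.4429·√1.6378 = 0.566808
d₁ = (ln(S/K) + (r+σ²/2)T) / (σ√T) = (ln(88.91/62.4) + (0.0134+0.4429²/2)·1.6378) / 0.566808 = (0.354059 + 0.182582) / 0.566808 = 0.946778
d₂ = d₁ − σ√T = 0.946778 − 0.566808 = 0.379970
e^{−rT} = e^{−0.0134·1.6378} = 0.978293
N(−d₁) = 0.171876,  N(−d₂) = 0.351984
Put price V = K·e^{−rT}·N(−d₂) − S·N(−d₁) = 21.487014 − 15.281487 = 6.205527
Δ = −N(−d₁) = -0.171876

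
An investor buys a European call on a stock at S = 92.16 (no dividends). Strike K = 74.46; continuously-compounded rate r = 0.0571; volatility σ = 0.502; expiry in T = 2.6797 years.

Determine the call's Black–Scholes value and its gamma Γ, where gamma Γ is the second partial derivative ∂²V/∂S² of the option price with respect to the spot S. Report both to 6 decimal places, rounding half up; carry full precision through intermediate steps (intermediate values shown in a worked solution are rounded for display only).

σ√T = 0.502·√2.6797 = 0.821763
d₁ = (ln(S/K) + (r+σ²/2)T) / (σ√T) = (ln(92.16/74.46) + (0.0571+0.502²/2)·2.6797) / 0.821763 = (0.213264 + 0.490658) / 0.821763 = 0.856600
d₂ = d₁ − σ√T = 0.856600 − 0.821763 = 0.034837
e^{−rT} = e^{−0.0571·2.6797} = 0.858120
N(d₁) = 0.804167,  N(d₂) = 0.513895
Call price V = S·N(d₁) − K·e^{−rT}·N(d₂) = 74.112032 − 32.835651 = 41.276381
φ(d₁) = (1/√(2π))·e^{−d₁²/2} = 0.276424
Γ = φ(d₁) / (S·σ·√T) = 0.003650

price = 41.276381
Γ = 0.003650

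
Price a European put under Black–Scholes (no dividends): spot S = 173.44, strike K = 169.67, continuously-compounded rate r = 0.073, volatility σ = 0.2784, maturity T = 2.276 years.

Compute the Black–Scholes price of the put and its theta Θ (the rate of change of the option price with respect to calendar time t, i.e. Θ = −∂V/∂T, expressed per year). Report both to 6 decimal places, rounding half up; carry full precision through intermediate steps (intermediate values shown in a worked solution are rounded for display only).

σ√T = 0.2784·√2.276 = 0.420006
d₁ = (ln(S/K) + (r+σ²/2)T) / (σ√T) = (ln(173.44/169.67) + (0.073+0.2784²/2)·2.276) / 0.420006 = (0.021976 + 0.254350) / 0.420006 = 0.657912
d₂ = d₁ − σ√T = 0.657912 − 0.420006 = 0.237906
e^{−rT} = e^{−0.073·2.276} = 0.846921
N(−d₁) = 0.255297,  N(−d₂) = 0.405977
Put price V = K·e^{−rT}·N(−d₂) − S·N(−d₁) = 58.337709 − 44.278783 = 14.058926
φ(d₁) = (1/√(2π))·e^{−d₁²/2} = 0.321306
Θ = −S·φ(d₁)·σ/(2√T) + r·K·e^{−rT}·N(−d₂) = −5.141865 + 4.258653 = -0.883213

price = 14.058926
Θ = -0.883213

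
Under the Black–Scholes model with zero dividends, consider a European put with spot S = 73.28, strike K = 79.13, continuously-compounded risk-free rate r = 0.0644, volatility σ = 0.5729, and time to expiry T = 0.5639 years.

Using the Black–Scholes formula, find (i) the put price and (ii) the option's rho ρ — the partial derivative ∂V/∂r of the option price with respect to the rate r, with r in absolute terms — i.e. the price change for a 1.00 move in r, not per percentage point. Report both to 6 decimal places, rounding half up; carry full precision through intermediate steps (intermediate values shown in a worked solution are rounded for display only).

σ√T = 0.5729·√0.5639 = 0.430209
d₁ = (ln(S/K) + (r+σ²/2)T) / (σ√T) = (ln(73.28/79.13) + (0.0644+0.5729²/2)·0.5639) / 0.430209 = (-0.076804 + 0.128855) / 0.430209 = 0.120990
d₂ = d₁ − σ√T = 0.120990 − 0.430209 = -0.309220
e^{−rT} = e^{−0.0644·0.5639} = 0.964336
N(−d₁) = 0.451850,  N(−d₂) = 0.621423
Put price V = K·e^{−rT}·N(−d₂) − S·N(−d₁) = 47.419491 − 33.111541 = 14.307950
ρ = −K·T·e^{−rT}·N(−d₂) = -26.739851

price = 14.307950
ρ = -26.739851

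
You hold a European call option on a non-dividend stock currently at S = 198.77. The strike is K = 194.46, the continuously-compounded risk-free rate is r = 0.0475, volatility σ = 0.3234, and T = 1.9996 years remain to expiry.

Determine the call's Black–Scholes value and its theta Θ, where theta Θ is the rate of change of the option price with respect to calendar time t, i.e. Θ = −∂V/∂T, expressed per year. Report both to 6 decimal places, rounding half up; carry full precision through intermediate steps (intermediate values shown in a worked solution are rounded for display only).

σ√T = 0.3234·√1.9996 = 0.457311
d₁ = (ln(S/K) + (r+σ²/2)T) / (σ√T) = (ln(198.77/194.46) + (0.0475+0.3234²/2)·1.9996) / 0.457311 = (0.021922 + 0.199548) / 0.457311 = 0.484287
d₂ = d₁ − σ√T = 0.484287 − 0.457311 = 0.026976
e^{−rT} = e^{−0.0475·1.9996} = 0.909390
N(d₁) = 0.685909,  N(d₂) = 0.510760
Call price V = S·N(d₁) − K·e^{−rT}·N(d₂) = 136.338081 − 90.322882 = 46.015199
φ(d₁) = (1/√(2π))·e^{−d₁²/2} = 0.354798
Θ = −S·φ(d₁)·σ/(2√T) − r·K·e^{−rT}·N(d₂) = −8.064381 − 4.290337 = -12.354718

price = 46.015199
Θ = -12.354718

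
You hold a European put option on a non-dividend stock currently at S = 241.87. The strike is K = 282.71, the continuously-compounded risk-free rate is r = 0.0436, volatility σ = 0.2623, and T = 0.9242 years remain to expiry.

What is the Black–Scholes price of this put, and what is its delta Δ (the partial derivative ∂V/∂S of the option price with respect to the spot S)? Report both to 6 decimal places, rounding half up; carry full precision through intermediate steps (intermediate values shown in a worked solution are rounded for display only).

σ√T = 0.2623·√0.9242 = 0.252163
d₁ = (ln(S/K) + (r+σ²/2)T) / (σ√T) = (ln(241.87/282.71) + (0.0436+0.2623²/2)·0.9242) / 0.252163 = (-0.156021 + 0.072088) / 0.252163 = -0.332852
d₂ = d₁ − σ√T = -0.332852 − 0.252163 = -0.585015
e^{−rT} = e^{−0.0436·0.9242} = 0.960506
N(−d₁) = 0.630377,  N(−d₂) = 0.720731
Put price V = K·e^{−rT}·N(−d₂) − S·N(−d₁) = 195.710719 − 152.469324 = 43.241395
Δ = −N(−d₁) = -0.630377

price = 43.241395
Δ = -0.630377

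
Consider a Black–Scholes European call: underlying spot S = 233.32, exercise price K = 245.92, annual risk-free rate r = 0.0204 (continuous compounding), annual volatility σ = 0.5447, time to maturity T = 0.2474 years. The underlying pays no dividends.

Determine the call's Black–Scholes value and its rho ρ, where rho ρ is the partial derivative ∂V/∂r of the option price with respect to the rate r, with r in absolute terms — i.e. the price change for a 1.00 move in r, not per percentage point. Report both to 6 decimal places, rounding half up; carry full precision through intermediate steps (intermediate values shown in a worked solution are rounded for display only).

σ√T = 0.5447·√0.2474 = 0.270930
d₁ = (ln(S/K) + (r+σ²/2)T) / (σ√T) = (ln(233.32/245.92) + (0.0204+0.5447²/2)·0.2474) / 0.270930 = (-0.052595 + 0.041749) / 0.270930 = -0.040036
d₂ = d₁ − σ√T = -0.040036 − 0.270930 = -0.310966
e^{−rT} = e^{−0.0204·0.2474} = 0.994966
N(d₁) = 0.484032,  N(d₂) = 0.377913
Call price V = S·N(d₁) − K·e^{−rT}·N(d₂) = 112.934428 − 92.468582 = 20.465845
ρ = K·T·e^{−rT}·N(d₂) = 22.876727

price = 20.465845
ρ = 22.876727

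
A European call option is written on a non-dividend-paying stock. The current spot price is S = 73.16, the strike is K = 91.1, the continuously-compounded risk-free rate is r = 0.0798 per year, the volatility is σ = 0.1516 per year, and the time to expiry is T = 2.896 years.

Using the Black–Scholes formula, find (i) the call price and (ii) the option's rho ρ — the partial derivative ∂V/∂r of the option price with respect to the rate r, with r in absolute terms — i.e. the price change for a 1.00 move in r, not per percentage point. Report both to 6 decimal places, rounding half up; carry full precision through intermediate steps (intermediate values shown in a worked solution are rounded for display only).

price = 7.901502
ρ = 97.744636

σ√T = 0.1516·√2.896 = 0.257987
d₁ = (ln(S/K) + (r+σ²/2)T) / (σ√T) = (ln(73.16/91.1) + (0.0798+0.1516²/2)·2.896) / 0.257987 = (-0.219309 + 0.264380) / 0.257987 = 0.174701
d₂ = d₁ − σ√T = 0.174701 − 0.257987 = -0.083287
e^{−rT} = e^{−0.0798·2.896} = 0.793659
N(d₁) = 0.569343,  N(d₂) = 0.466812
Call price V = S·N(d₁) − K·e^{−rT}·N(d₂) = 41.653103 − 33.751601 = 7.901502
ρ = K·T·e^{−rT}·N(d₂) = 97.744636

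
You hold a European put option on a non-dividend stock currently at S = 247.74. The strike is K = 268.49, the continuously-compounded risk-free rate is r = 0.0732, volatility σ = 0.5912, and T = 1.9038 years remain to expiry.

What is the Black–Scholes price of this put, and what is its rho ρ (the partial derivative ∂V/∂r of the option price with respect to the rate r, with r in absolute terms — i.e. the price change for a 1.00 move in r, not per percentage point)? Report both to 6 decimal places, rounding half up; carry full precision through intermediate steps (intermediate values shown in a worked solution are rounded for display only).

price = 69.296517
ρ = -280.768489

σ√T = 0.5912·√1.9038 = 0.815727
d₁ = (ln(S/K) + (r+σ²/2)T) / (σ√T) = (ln(247.74/268.49) + (0.0732+0.5912²/2)·1.9038) / 0.815727 = (-0.080434 + 0.472064) / 0.815727 = 0.480099
d₂ = d₁ − σ√T = 0.480099 − 0.815727 = -0.335628
e^{−rT} = e^{−0.0732·1.9038} = 0.869916
N(−d₁) = 0.315578,  N(−d₂) = 0.631424
Put price V = K·e^{−rT}·N(−d₂) − S·N(−d₁) = 147.477933 − 78.181417 = 69.296517
ρ = −K·T·e^{−rT}·N(−d₂) = -280.768489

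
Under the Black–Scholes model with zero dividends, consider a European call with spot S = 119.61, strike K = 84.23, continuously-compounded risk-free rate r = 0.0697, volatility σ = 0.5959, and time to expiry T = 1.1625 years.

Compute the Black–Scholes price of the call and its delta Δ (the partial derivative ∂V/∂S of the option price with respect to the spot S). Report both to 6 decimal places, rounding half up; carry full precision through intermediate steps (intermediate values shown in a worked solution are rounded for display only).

σ√T = 0.5959·√1.1625 = 0.642495
d₁ = (ln(S/K) + (r+σ²/2)T) / (σ√T) = (ln(119.61/84.23) + (0.0697+0.5959²/2)·1.1625) / 0.642495 = (0.350685 + 0.287426) / 0.642495 = 0.993177
d₂ = d₁ − σ√T = 0.993177 − 0.642495 = 0.350682
e^{−rT} = e^{−0.0697·1.1625} = 0.922169
N(d₁) = 0.839688,  N(d₂) = 0.637087
Call price V = S·N(d₁) − K·e^{−rT}·N(d₂) = 100.435106 − 49.485275 = 50.949831
Δ = N(d₁) = 0.839688

price = 50.949831
Δ = 0.839688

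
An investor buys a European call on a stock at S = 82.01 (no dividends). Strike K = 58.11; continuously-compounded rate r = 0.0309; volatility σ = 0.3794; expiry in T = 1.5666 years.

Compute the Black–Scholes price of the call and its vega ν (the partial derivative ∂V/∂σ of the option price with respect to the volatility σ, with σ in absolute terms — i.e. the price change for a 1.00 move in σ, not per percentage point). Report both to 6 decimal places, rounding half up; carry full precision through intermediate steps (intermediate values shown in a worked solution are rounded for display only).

σ√T = 0.3794·√1.5666 = 0.474872
d₁ = (ln(S/K) + (r+σ²/2)T) / (σ√T) = (ln(82.01/58.11) + (0.0309+0.3794²/2)·1.5666) / 0.474872 = (0.344503 + 0.161160) / 0.474872 = 1.064841
d₂ = d₁ − σ√T = 1.064841 − 0.474872 = 0.589969
e^{−rT} = e^{−0.0309·1.5666} = 0.952745
N(d₁) = 0.856526,  N(d₂) = 0.722394
Call price V = S·N(d₁) − K·e^{−rT}·N(d₂) = 70.243702 − 39.994652 = 30.249051
φ(d₁) = (1/√(2π))·e^{−d₁²/2} = 0.226303
ν = S·φ(d₁)·√T = 23.229274

price = 30.249051
ν = 23.229274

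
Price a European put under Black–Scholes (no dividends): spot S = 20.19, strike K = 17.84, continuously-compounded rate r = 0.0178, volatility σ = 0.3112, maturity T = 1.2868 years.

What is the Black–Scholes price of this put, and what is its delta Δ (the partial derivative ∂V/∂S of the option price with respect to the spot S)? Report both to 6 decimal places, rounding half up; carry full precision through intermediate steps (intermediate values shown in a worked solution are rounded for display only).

σ√T = 0.3112·√1.2868 = 0.353017
d₁ = (ln(S/K) + (r+σ²/2)T) / (σ√T) = (ln(20.19/17.84) + (0.0178+0.3112²/2)·1.2868) / 0.353017 = (0.123744 + 0.085215) / 0.353017 = 0.591926
d₂ = d₁ − σ√T = 0.591926 − 0.353017 = 0.238909
e^{−rT} = e^{−0.0178·1.2868} = 0.977355
N(−d₁) = 0.276950,  N(−d₂) = 0.405588
Put price V = K·e^{−rT}·N(−d₂) − S·N(−d₁) = 7.071838 − 5.591622 = 1.480216
Δ = −N(−d₁) = -0.276950

price = 1.480216
Δ = -0.276950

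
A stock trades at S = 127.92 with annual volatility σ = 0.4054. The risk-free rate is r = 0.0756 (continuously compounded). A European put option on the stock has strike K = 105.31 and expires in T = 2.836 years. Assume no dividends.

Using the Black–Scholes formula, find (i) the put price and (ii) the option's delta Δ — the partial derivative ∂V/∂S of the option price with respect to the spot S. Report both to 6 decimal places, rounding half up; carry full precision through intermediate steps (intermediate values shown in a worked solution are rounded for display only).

σ√T = 0.4054·√2.836 = 0.682711
d₁ = (ln(S/K) + (r+σ²/2)T) / (σ√T) = (ln(127.92/105.31) + (0.0756+0.4054²/2)·2.836) / 0.682711 = (0.194497 + 0.447449) / 0.682711 = 0.940289
d₂ = d₁ − σ√T = 0.940289 − 0.682711 = 0.257578
e^{−rT} = e^{−0.0756·2.836} = 0.807024
N(−d₁) = 0.173535,  N(−d₂) = 0.398366
Put price V = K·e^{−rT}·N(−d₂) − S·N(−d₁) = 33.856251 − 22.198564 = 11.657687
Δ = −N(−d₁) = -0.173535

price = 11.657687
Δ = -0.173535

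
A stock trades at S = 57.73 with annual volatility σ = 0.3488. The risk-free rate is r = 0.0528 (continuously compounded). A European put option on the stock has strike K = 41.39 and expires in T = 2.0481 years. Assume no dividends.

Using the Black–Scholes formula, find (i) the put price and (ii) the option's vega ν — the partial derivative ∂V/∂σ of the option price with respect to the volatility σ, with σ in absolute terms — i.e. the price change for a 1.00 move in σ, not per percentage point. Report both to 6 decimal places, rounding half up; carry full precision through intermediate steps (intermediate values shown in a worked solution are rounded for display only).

price = 2.348946
ν = 17.351450

σ√T = 0.3488·√2.0481 = 0.499174
d₁ = (ln(S/K) + (r+σ²/2)T) / (σ√T) = (ln(57.73/41.39) + (0.0528+0.3488²/2)·2.0481) / 0.499174 = (0.332738 + 0.232727) / 0.499174 = 1.132801
d₂ = d₁ − σ√T = 1.132801 − 0.499174 = 0.633626
e^{−rT} = e^{−0.0528·2.0481} = 0.897502
N(−d₁) = 0.128649,  N(−d₂) = 0.263162
Put price V = K·e^{−rT}·N(−d₂) − S·N(−d₁) = 9.775852 − 7.426907 = 2.348946
φ(d₁) = (1/√(2π))·e^{−d₁²/2} = 0.210019
ν = S·φ(d₁)·√T = 17.351450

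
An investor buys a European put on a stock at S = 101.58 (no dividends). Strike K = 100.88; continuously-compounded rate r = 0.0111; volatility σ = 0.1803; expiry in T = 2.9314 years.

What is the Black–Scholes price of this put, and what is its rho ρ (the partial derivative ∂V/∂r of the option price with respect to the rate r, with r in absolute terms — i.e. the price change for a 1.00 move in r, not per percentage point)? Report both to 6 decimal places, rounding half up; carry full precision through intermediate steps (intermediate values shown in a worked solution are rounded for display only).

σ√T = 0.1803·√2.9314 = 0.308698
d₁ = (ln(S/K) + (r+σ²/2)T) / (σ√T) = (ln(101.58/100.88) + (0.0111+0.1803²/2)·2.9314) / 0.308698 = (0.006915 + 0.080186) / 0.308698 = 0.282155
d₂ = d₁ − σ√T = 0.282155 − 0.308698 = -0.026542
e^{−rT} = e^{−0.0111·2.9314} = 0.967985
N(−d₁) = 0.388912,  N(−d₂) = 0.510588
Put price V = K·e^{−rT}·N(−d₂) − S·N(−d₁) = 49.859060 − 39.505709 = 10.353351
ρ = −K·T·e^{−rT}·N(−d₂) = -146.156848

price = 10.353351
ρ = -146.156848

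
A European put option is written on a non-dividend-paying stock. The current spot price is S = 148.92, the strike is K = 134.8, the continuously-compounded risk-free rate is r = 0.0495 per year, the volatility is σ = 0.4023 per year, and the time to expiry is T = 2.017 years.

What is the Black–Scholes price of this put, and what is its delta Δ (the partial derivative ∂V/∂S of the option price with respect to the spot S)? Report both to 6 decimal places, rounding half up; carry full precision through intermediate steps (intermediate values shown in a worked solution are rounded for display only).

σ√T = 0.4023·√2.017 = 0.571351
d₁ = (ln(S/K) + (r+σ²/2)T) / (σ√T) = (ln(148.92/134.8) + (0.0495+0.4023²/2)·2.017) / 0.571351 = (0.099617 + 0.263062) / 0.571351 = 0.634775
d₂ = d₁ − σ√T = 0.634775 − 0.571351 = 0.063424
e^{−rT} = e^{−0.0495·2.017} = 0.904981
N(−d₁) = 0.262787,  N(−d₂) = 0.474714
Put price V = K·e^{−rT}·N(−d₂) − S·N(−d₁) = 57.911070 − 39.134310 = 18.776760
Δ = −N(−d₁) = -0.262787

price = 18.776760
Δ = -0.262787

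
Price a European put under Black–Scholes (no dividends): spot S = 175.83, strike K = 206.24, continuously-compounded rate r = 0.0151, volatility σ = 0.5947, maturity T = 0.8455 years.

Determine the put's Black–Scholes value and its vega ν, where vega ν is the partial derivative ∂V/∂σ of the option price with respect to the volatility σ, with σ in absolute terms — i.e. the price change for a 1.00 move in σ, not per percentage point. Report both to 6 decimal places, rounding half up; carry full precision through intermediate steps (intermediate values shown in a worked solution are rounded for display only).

σ√T = 0.5947·√0.8455 = 0.546833
d₁ = (ln(S/K) + (r+σ²/2)T) / (σ√T) = (ln(175.83/206.24) + (0.0151+0.5947²/2)·0.8455) / 0.546833 = (-0.159523 + 0.162280) / 0.546833 = 0.005042
d₂ = d₁ − σ√T = 0.005042 − 0.546833 = -0.541791
e^{−rT} = e^{−0.0151·0.8455} = 0.987314
N(−d₁) = 0.497988,  N(−d₂) = 0.706019
Put price V = K·e^{−rT}·N(−d₂) − S·N(−d₁) = 143.762102 − 87.561302 = 56.200800
φ(d₁) = (1/√(2π))·e^{−d₁²/2} = 0.398937
ν = S·φ(d₁)·√T = 64.499200

price = 56.200800
ν = 64.499200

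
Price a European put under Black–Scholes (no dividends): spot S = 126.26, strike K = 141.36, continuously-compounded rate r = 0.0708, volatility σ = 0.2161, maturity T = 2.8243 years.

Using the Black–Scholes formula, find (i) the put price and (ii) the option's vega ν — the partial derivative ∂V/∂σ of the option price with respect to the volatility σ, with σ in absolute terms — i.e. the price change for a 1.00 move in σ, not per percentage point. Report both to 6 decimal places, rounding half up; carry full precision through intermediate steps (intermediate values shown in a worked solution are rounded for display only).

σ√T = 0.2161·√2.8243 = 0.363170
d₁ = (ln(S/K) + (r+σ²/2)T) / (σ√T) = (ln(126.26/141.36) + (0.0708+0.2161²/2)·2.8243) / 0.363170 = (-0.112967 + 0.265907) / 0.363170 = 0.421125
d₂ = d₁ − σ√T = 0.421125 − 0.363170 = 0.057955
e^{−rT} = e^{−0.0708·2.8243} = 0.818763
N(−d₁) = 0.336832,  N(−d₂) = 0.476892
Put price V = K·e^{−rT}·N(−d₂) − S·N(−d₁) = 55.195670 − 42.528379 = 12.667290
φ(d₁) = (1/√(2π))·e^{−d₁²/2} = 0.365090
ν = S·φ(d₁)·√T = 77.467750

price = 12.667290
ν = 77.467750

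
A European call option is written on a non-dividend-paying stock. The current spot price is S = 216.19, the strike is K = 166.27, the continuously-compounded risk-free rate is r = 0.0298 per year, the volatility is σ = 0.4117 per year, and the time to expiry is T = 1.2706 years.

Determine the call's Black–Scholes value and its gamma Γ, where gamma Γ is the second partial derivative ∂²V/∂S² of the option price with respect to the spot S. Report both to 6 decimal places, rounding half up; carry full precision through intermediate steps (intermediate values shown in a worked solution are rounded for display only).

price = 69.373335
Γ = 0.002701

σ√T = 0.4117·√1.2706 = 0.464072
d₁ = (ln(S/K) + (r+σ²/2)T) / (σ√T) = (ln(216.19/166.27) + (0.0298+0.4117²/2)·1.2706) / 0.464072 = (0.262545 + 0.145545) / 0.464072 = 0.879368
d₂ = d₁ − σ√T = 0.879368 − 0.464072 = 0.415296
e^{−rT} = e^{−0.0298·1.2706} = 0.962844
N(d₁) = 0.810399,  N(d₂) = 0.661037
Call price V = S·N(d₁) − K·e^{−rT}·N(d₂) = 175.200176 − 105.826840 = 69.373335
φ(d₁) = (1/√(2π))·e^{−d₁²/2} = 0.271015
Γ = φ(d₁) / (S·σ·√T) = 0.002701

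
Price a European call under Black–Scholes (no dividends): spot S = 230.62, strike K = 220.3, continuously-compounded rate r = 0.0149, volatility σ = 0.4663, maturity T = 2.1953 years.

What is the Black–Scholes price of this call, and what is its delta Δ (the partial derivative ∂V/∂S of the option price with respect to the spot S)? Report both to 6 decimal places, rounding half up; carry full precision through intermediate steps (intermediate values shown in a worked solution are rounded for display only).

price = 69.046815
Δ = 0.676903

σ√T = 0.4663·√2.1953 = 0.690895
d₁ = (ln(S/K) + (r+σ²/2)T) / (σ√T) = (ln(230.62/220.3) + (0.0149+0.4663²/2)·2.1953) / 0.690895 = (0.045781 + 0.271378) / 0.690895 = 0.459055
d₂ = d₁ − σ√T = 0.459055 − 0.690895 = -0.231840
e^{−rT} = e^{−0.0149·2.1953} = 0.967819
N(d₁) = 0.676903,  N(d₂) = 0.408331
Call price V = S·N(d₁) − K·e^{−rT}·N(d₂) = 156.107330 − 87.060514 = 69.046815
Δ = N(d₁) = 0.676903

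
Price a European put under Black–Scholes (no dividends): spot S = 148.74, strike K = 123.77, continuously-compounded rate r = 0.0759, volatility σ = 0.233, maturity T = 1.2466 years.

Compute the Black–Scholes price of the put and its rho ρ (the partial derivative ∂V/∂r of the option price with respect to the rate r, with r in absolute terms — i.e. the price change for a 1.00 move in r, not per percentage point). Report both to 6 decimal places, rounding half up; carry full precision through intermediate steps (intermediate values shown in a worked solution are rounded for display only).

σ√T = 0.233·√1.2466 = 0.260147
d₁ = (ln(S/K) + (r+σ²/2)T) / (σ√T) = (ln(148.74/123.77) + (0.0759+0.233²/2)·1.2466) / 0.260147 = (0.183775 + 0.128455) / 0.260147 = 1.200205
d₂ = d₁ − σ√T = 1.200205 − 0.260147 = 0.940057
e^{−rT} = e^{−0.0759·1.2466} = 0.909721
N(−d₁) = 0.115030,  N(−d₂) = 0.173594
Put price V = K·e^{−rT}·N(−d₂) − S·N(−d₁) = 19.546041 − 17.109556 = 2.436485
ρ = −K·T·e^{−rT}·N(−d₂) = -24.366094

price = 2.436485
ρ = -24.366094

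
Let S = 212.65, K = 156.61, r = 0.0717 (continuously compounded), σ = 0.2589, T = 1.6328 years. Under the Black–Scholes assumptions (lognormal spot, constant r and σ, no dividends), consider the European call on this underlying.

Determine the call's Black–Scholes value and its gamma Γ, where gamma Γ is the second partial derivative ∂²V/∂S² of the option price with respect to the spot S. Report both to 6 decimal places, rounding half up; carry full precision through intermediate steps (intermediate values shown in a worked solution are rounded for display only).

σ√T = 0.2589·√1.6328 = 0.330825
d₁ = (ln(S/K) + (r+σ²/2)T) / (σ√T) = (ln(212.65/156.61) + (0.0717+0.2589²/2)·1.6328) / 0.330825 = (0.305889 + 0.171794) / 0.330825 = 1.443915
d₂ = d₁ − σ√T = 1.443915 − 0.330825 = 1.113090
e^{−rT} = e^{−0.0717·1.6328} = 0.889521
N(d₁) = 0.925619,  N(d₂) = 0.867165
Call price V = S·N(d₁) − K·e^{−rT}·N(d₂) = 196.832783 − 120.802977 = 76.029806
φ(d₁) = (1/√(2π))·e^{−d₁²/2} = 0.140664
Γ = φ(d₁) / (S·σ·√T) = 0.001999

price = 76.029806
Γ = 0.001999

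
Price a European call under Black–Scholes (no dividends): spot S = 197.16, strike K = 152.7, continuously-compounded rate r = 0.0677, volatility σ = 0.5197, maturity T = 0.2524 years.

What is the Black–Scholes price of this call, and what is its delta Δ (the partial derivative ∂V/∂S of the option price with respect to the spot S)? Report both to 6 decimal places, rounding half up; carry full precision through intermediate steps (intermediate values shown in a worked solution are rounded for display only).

price = 50.466260
Δ = 0.879947

σ√T = 0.5197·√0.2524 = 0.261094
d₁ = (ln(S/K) + (r+σ²/2)T) / (σ√T) = (ln(197.16/152.7) + (0.0677+0.5197²/2)·0.2524) / 0.261094 = (0.255540 + 0.051173) / 0.261094 = 1.174721
d₂ = d₁ − σ√T = 1.174721 − 0.261094 = 0.913627
e^{−rT} = e^{−0.0677·0.2524} = 0.983058
N(d₁) = 0.879947,  N(d₂) = 0.819543
Call price V = S·N(d₁) − K·e^{−rT}·N(d₂) = 173.490317 − 123.024057 = 50.466260
Δ = N(d₁) = 0.879947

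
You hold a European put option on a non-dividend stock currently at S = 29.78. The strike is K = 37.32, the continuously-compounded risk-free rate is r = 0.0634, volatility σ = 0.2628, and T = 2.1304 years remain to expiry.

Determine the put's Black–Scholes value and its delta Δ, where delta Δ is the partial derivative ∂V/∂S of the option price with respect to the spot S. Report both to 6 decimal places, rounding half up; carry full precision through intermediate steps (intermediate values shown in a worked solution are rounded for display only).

σ√T = 0.2628·√2.1304 = 0.383580
d₁ = (ln(S/K) + (r+σ²/2)T) / (σ√T) = (ln(29.78/37.32) + (0.0634+0.2628²/2)·2.1304) / 0.383580 = (-0.225692 + 0.208634) / 0.383580 = -0.044471
d₂ = d₁ − σ√T = -0.044471 − 0.383580 = -0.428051
e^{−rT} = e^{−0.0634·2.1304} = 0.873657
N(−d₁) = 0.517736,  N(−d₂) = 0.665693
Put price V = K·e^{−rT}·N(−d₂) − S·N(−d₁) = 21.704841 − 15.418164 = 6.286678
Δ = −N(−d₁) = -0.517736

price = 6.286678
Δ = -0.517736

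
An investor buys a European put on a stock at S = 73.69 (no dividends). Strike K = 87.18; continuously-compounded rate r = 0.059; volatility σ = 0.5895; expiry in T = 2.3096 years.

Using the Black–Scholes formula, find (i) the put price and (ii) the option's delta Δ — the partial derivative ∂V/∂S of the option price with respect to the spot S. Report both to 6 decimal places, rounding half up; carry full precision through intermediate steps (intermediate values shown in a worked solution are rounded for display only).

price = 27.101978
Δ = -0.340023

σ√T = 0.5895·√2.3096 = 0.895885
d₁ = (ln(S/K) + (r+σ²/2)T) / (σ√T) = (ln(73.69/87.18) + (0.059+0.5895²/2)·2.3096) / 0.895885 = (-0.168108 + 0.537571) / 0.895885 = 0.412401
d₂ = d₁ − σ√T = 0.412401 − 0.895885 = -0.483484
e^{−rT} = e^{−0.059·2.3096} = 0.872610
N(−d₁) = 0.340023,  N(−d₂) = 0.685624
Put price V = K·e^{−rT}·N(−d₂) − S·N(−d₁) = 52.158268 − 25.056290 = 27.101978
Δ = −N(−d₁) = -0.340023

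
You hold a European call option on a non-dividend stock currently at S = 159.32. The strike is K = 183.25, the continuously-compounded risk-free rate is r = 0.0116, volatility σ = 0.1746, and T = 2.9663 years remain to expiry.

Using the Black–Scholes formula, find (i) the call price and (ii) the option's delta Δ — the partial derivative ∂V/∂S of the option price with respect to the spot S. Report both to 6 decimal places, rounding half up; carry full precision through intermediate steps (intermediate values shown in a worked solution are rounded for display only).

σ√T = 0.1746·√2.9663 = 0.300713
d₁ = (ln(S/K) + (r+σ²/2)T) / (σ√T) = (ln(159.32/183.25) + (0.0116+0.1746²/2)·2.9663) / 0.300713 = (-0.139937 + 0.079623) / 0.300713 = -0.200568
d₂ = d₁ − σ√T = -0.200568 − 0.300713 = -0.501281
e^{−rT} = e^{−0.0116·2.9663} = 0.966176
N(d₁) = 0.420518,  N(d₂) = 0.308087
Call price V = S·N(d₁) − K·e^{−rT}·N(d₂) = 66.996939 − 54.547297 = 12.449642
Δ = N(d₁) = 0.420518

price = 12.449642
Δ = 0.420518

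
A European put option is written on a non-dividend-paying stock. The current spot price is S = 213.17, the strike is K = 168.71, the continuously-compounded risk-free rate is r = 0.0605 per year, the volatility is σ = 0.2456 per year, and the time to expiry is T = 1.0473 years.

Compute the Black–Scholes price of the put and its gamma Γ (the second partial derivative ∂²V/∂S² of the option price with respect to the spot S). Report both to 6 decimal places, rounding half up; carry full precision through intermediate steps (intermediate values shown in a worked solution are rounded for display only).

σ√T = 0.2456·√1.0473 = 0.251341
d₁ = (ln(S/K) + (r+σ²/2)T) / (σ√T) = (ln(213.17/168.71) + (0.0605+0.2456²/2)·1.0473) / 0.251341 = (0.233909 + 0.094948) / 0.251341 = 1.308406
d₂ = d₁ − σ√T = 1.308406 − 0.251341 = 1.057065
e^{−rT} = e^{−0.0605·1.0473} = 0.938604
N(−d₁) = 0.095368,  N(−d₂) = 0.145241
Put price V = K·e^{−rT}·N(−d₂) − S·N(−d₁) = 22.999179 − 20.329547 = 2.669633
φ(d₁) = (1/√(2π))·e^{−d₁²/2} = 0.169500
Γ = φ(d₁) / (S·σ·√T) = 0.003164

price = 2.669633
Γ = 0.003164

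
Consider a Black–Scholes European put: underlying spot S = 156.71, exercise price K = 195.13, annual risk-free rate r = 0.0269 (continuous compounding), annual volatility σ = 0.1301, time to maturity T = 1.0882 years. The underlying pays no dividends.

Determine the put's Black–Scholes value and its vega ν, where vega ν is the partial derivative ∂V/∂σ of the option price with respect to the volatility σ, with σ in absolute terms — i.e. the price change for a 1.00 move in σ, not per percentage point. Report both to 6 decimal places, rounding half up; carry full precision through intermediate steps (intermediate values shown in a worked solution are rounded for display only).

σ√T = 0.1301·√1.0882 = 0.135716
d₁ = (ln(S/K) + (r+σ²/2)T) / (σ√T) = (ln(156.71/195.13) + (0.0269+0.1301²/2)·1.0882) / 0.135716 = (-0.219269 + 0.038482) / 0.135716 = -1.332096
d₂ = d₁ − σ√T = -1.332096 − 0.135716 = -1.467812
e^{−rT} = e^{−0.0269·1.0882} = 0.971152
N(−d₁) = 0.908586,  N(−d₂) = 0.928922
Put price V = K·e^{−rT}·N(−d₂) − S·N(−d₁) = 176.031569 − 142.384466 = 33.647103
φ(d₁) = (1/√(2π))·e^{−d₁²/2} = 0.164281
ν = S·φ(d₁)·√T = 26.855773

price = 33.647103
ν = 26.855773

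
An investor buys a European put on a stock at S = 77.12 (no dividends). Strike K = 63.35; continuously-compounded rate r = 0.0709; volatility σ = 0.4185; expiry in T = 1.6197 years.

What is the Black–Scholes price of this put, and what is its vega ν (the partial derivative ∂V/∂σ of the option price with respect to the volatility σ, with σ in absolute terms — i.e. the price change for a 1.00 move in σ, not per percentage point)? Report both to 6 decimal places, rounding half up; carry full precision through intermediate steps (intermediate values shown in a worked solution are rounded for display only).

σ√T = 0.4185·√1.6197 = 0.532614
d₁ = (ln(S/K) + (r+σ²/2)T) / (σ√T) = (ln(77.12/63.35) + (0.0709+0.4185²/2)·1.6197) / 0.532614 = (0.196688 + 0.256676) / 0.532614 = 0.851204
d₂ = d₁ − σ√T = 0.851204 − 0.532614 = 0.318590
e^{−rT} = e^{−0.0709·1.6197} = 0.891512
N(−d₁) = 0.197328,  N(−d₂) = 0.375019
Put price V = K·e^{−rT}·N(−d₂) − S·N(−d₁) = 21.180033 − 15.217934 = 5.962099
φ(d₁) = (1/√(2π))·e^{−d₁²/2} = 0.277700
ν = S·φ(d₁)·√T = 27.255909

price = 5.962099
ν = 27.255909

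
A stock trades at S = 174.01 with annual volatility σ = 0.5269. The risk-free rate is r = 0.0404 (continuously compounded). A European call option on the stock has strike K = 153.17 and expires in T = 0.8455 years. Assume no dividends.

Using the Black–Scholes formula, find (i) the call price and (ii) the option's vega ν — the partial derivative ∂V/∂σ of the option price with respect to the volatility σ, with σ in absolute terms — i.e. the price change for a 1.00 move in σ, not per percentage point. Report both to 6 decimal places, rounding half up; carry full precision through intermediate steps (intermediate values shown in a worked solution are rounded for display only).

price = 45.476004
ν = 54.073651

σ√T = 0.5269·√0.8455 = 0.484490
d₁ = (ln(S/K) + (r+σ²/2)T) / (σ√T) = (ln(174.01/153.17) + (0.0404+0.5269²/2)·0.8455) / 0.484490 = (0.127564 + 0.151524) / 0.484490 = 0.576045
d₂ = d₁ − σ√T = 0.576045 − 0.484490 = 0.091554
e^{−rT} = e^{−0.0404·0.8455} = 0.966419
N(d₁) = 0.717707,  N(d₂) = 0.536474
Call price V = S·N(d₁) − K·e^{−rT}·N(d₂) = 124.888275 − 79.412271 = 45.476004
φ(d₁) = (1/√(2π))·e^{−d₁²/2} = 0.337952
ν = S·φ(d₁)·√T = 54.073651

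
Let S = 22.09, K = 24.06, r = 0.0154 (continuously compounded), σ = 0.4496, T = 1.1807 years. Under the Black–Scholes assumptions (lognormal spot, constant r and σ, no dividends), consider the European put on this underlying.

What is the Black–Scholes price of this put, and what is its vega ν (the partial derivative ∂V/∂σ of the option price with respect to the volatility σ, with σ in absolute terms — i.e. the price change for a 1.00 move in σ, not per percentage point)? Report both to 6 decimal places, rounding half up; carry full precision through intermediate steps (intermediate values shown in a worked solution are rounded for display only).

σ√T = 0.4496·√1.1807 = 0.488535
d₁ = (ln(S/K) + (r+σ²/2)T) / (σ√T) = (ln(22.09/24.06) + (0.0154+0.4496²/2)·1.1807) / 0.488535 = (-0.085426 + 0.137516) / 0.488535 = 0.106626
d₂ = d₁ − σ√T = 0.106626 − 0.488535 = -0.381910
e^{−rT} = e^{−0.0154·1.1807} = 0.981982
N(−d₁) = 0.457543,  N(−d₂) = 0.648736
Put price V = K·e^{−rT}·N(−d₂) − S·N(−d₁) = 15.327340 − 10.107122 = 5.220218
φ(d₁) = (1/√(2π))·e^{−d₁²/2} = 0.396681
ν = S·φ(d₁)·√T = 9.521531

price = 5.220218
ν = 9.521531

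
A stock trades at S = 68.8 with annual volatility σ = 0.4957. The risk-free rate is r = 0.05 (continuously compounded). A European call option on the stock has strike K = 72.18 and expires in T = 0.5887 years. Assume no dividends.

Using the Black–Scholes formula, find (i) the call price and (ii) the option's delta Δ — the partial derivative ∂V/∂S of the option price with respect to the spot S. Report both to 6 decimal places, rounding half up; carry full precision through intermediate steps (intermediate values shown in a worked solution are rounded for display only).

price = 9.842656
Δ = 0.556248

σ√T = 0.4957·√0.5887 = 0.380335
d₁ = (ln(S/K) + (r+σ²/2)T) / (σ√T) = (ln(68.8/72.18) + (0.05+0.4957²/2)·0.5887) / 0.380335 = (-0.047959 + 0.101762) / 0.380335 = 0.141462
d₂ = d₁ − σ√T = 0.141462 − 0.380335 = -0.238872
e^{−rT} = e^{−0.05·0.5887} = 0.970994
N(d₁) = 0.556248,  N(d₂) = 0.405602
Call price V = S·N(d₁) − K·e^{−rT}·N(d₂) = 38.269834 − 28.427178 = 9.842656
Δ = N(d₁) = 0.556248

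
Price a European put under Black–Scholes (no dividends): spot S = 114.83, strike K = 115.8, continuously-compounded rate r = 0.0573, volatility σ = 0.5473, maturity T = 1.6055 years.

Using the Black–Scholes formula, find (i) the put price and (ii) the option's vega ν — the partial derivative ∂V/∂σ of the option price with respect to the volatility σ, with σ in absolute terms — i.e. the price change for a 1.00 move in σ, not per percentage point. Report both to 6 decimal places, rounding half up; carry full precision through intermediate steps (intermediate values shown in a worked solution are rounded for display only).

σ√T = 0.5473·√1.6055 = 0.693475
d₁ = (ln(S/K) + (r+σ²/2)T) / (σ√T) = (ln(114.83/115.8) + (0.0573+0.5473²/2)·1.6055) / 0.693475 = (-0.008412 + 0.332449) / 0.693475 = 0.467266
d₂ = d₁ − σ√T = 0.467266 − 0.693475 = -0.226209
e^{−rT} = e^{−0.0573·1.6055} = 0.912110
N(−d₁) = 0.320155,  N(−d₂) = 0.589481
Put price V = K·e^{−rT}·N(−d₂) − S·N(−d₁) = 62.262286 − 36.763387 = 25.498898
φ(d₁) = (1/√(2π))·e^{−d₁²/2} = 0.357683
ν = S·φ(d₁)·√T = 52.042633

price = 25.498898
ν = 52.042633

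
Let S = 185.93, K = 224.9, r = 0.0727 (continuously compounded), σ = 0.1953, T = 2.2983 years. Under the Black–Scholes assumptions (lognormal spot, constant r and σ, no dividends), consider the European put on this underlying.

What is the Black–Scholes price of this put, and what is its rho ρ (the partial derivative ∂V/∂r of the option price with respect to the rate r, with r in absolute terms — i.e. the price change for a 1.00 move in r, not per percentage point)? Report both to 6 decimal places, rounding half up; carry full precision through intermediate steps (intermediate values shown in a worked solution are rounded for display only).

price = 24.387842
ρ = -257.842158

σ√T = 0.1953·√2.2983 = 0.296078
d₁ = (ln(S/K) + (r+σ²/2)T) / (σ√T) = (ln(185.93/224.9) + (0.0727+0.1953²/2)·2.2983) / 0.296078 = (-0.190286 + 0.210917) / 0.296078 = 0.069684
d₂ = d₁ − σ√T = 0.069684 − 0.296078 = -0.226394
e^{−rT} = e^{−0.0727·2.2983} = 0.846126
N(−d₁) = 0.472223,  N(−d₂) = 0.589552
Put price V = K·e^{−rT}·N(−d₂) − S·N(−d₁) = 112.188208 − 87.800366 = 24.387842
ρ = −K·T·e^{−rT}·N(−d₂) = -257.842158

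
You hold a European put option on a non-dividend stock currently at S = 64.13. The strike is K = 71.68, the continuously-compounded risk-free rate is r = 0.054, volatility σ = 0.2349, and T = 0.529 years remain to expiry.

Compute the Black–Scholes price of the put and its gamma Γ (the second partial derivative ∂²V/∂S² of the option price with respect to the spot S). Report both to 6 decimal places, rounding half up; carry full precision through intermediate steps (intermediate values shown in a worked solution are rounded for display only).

price = 7.841772
Γ = 0.033628

σ√T = 0.2349·√0.529 = 0.170848
d₁ = (ln(S/K) + (r+σ²/2)T) / (σ√T) = (ln(64.13/71.68) + (0.054+0.2349²/2)·0.529) / 0.170848 = (-0.111299 + 0.043161) / 0.170848 = -0.398827
d₂ = d₁ − σ√T = -0.398827 − 0.170848 = -0.569675
e^{−rT} = e^{−0.054·0.529} = 0.971838
N(−d₁) = 0.654990,  N(−d₂) = 0.715551
Put price V = K·e^{−rT}·N(−d₂) − S·N(−d₁) = 49.846254 − 42.004482 = 7.841772
φ(d₁) = (1/√(2π))·e^{−d₁²/2} = 0.368443
Γ = φ(d₁) / (S·σ·√T) = 0.033628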